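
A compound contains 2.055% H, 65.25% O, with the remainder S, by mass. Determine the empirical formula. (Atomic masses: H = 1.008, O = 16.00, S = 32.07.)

Assume 100 g: 2.055 g H, 65.25 g O, 32.695 g S.
n(H) = 2.055/1.008 = 2.039, n(O) = 65.25/16.00 = 4.078, n(S) = 32.695/32.07 = 1.019
Smallest is S at 1.019 mol; normalising gives H 2.000, O 4.000, S 1.000
Ratio ≈ 2:4:1, so the empirical formula is H2O4S

H2O4S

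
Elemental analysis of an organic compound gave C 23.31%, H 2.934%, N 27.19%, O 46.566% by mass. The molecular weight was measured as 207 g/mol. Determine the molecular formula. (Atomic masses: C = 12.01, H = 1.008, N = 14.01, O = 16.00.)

Assume 100 g: 23.31 g C, 2.934 g H, 27.19 g N, 46.566 g O.
n(C) = 23.31/12.01 = 1.941, n(H) = 2.934/1.008 = 2.911, n(N) = 27.19/14.01 = 1.941, n(O) = 46.566/16.00 = 2.91
Divide by the smallest (1.941 mol N): C 1.000, H 1.500, N 1.000, O 1.500
×2: C 2.00, H 3.00, N 2.00, O 3.00 → C2H3N2O3
Empirical-formula mass = 103.06 g/mol
n = 207 / 103.06 = 2.01 ≈ 2
Molecular formula = (C2H3N2O3)×2 = C4H6N4O6

C4H6N4O6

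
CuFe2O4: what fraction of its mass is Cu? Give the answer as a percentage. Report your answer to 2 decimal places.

26.56%

Molar mass = 1(63.55) + 2(55.85) + 4(16.00) = 239.250 g/mol
Mass of Cu per mole = 1 × 63.55 = 63.550 g
% Cu = 63.550 / 239.250 × 100 = 26.56%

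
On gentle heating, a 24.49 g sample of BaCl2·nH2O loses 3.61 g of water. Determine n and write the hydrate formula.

BaCl2·2H2O

Mass of anhydrous BaCl2 = 24.49 − 3.61 = 20.88 g
mol H2O = 3.61 / 18.02 = 0.2003
Molar mass of BaCl2 = 208.23 g/mol → mol BaCl2 = 20.88 / 208.23 = 0.1003
n = 0.2003 / 0.1003 = 2.00 ≈ 2 → BaCl2·2H2O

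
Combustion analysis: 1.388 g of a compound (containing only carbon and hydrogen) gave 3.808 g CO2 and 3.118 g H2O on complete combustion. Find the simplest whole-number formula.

CH4

mol C = 3.808 / 44.01 = 0.08653; mass C = 0.08653 × 12.01 = 1.039 g
mol H = 2 × (3.118 / 18.02) = 0.3461; mass H = 0.3461 × 1.008 = 0.3488 g
Divide by the smallest (0.08653 mol C): C 1.000, H 4.000
Ratio ≈ 1:4, so the empirical formula is CH4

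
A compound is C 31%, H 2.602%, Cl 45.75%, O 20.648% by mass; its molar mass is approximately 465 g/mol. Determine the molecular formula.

C12H12Cl6O6

Assume 100 g: 31 g C, 2.602 g H, 45.75 g Cl, 20.648 g O.
C: 31 g ÷ 12.01 g/mol = 2.581 mol
H: 2.602 g ÷ 1.008 g/mol = 2.581 mol
Cl: 45.75 g ÷ 35.45 g/mol = 1.291 mol
O: 20.648 g ÷ 16.00 g/mol = 1.29 mol
Divide by the smallest (1.29 mol O): C 2.000, H 2.000, Cl 1.000, O 1.000
Ratio ≈ 2:2:1:1, so the empirical formula is C2H2ClO
Empirical-formula mass = 77.49 g/mol
n = 465 / 77.49 = 6.00 ≈ 6
Molecular formula = (C2H2ClO)×6 = C12H12Cl6O6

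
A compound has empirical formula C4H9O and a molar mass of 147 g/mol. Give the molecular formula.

Empirical-formula mass = 73.11 g/mol
n = 147 / 73.11 = 2.01 ≈ 2
Molecular formula = (C4H9O)2 = C8H18O2

C8H18O2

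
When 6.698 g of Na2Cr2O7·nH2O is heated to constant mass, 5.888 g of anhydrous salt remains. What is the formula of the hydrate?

Na2Cr2O7·2H2O

Mass of water lost = 6.698 − 5.888 = 0.81 g → 0.81 / 18.02 = 0.04495 mol H2O
Molar mass of Na2Cr2O7 = 261.98 g/mol → mol Na2Cr2O7 = 5.888 / 261.98 = 0.02247
n = 0.04495 / 0.02247 = 2.00 ≈ 2 → Na2Cr2O7·2H2O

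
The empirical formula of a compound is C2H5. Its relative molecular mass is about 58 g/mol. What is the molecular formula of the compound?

C4H10

Empirical-formula mass = 29.06 g/mol
n = 58 / 29.06 = 2.00 ≈ 2
Molecular formula = (C2H5)2 = C4H10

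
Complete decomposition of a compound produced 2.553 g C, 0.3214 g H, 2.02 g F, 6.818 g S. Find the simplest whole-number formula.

Moles — C: 2.553 / 12.01 = 0.2126 mol; H: 0.3214 / 1.008 = 0.3188 mol; F: 2.02 / 19.00 = 0.1063 mol; S: 6.818 / 32.07 = 0.2126 mol
Divide by the smallest (0.1063 mol F): C 1.999, H 2.999, F 1.000, S 2.000
Ratio ≈ 2:3:1:2, so the empirical formula is C2H3FS2

C2H3FS2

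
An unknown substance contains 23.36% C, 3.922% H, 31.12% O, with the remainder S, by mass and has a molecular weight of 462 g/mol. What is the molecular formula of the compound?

C9H18O9S6

Assume 100 g: 23.36 g C, 3.922 g H, 31.12 g O, 41.598 g S.
C: 23.36 g ÷ 12.01 g/mol = 1.945 mol
H: 3.922 g ÷ 1.008 g/mol = 3.891 mol
O: 31.12 g ÷ 16.00 g/mol = 1.945 mol
S: 41.598 g ÷ 32.07 g/mol = 1.297 mol
Divide by the smallest (1.297 mol S): C 1.500, H 3.000, O 1.499, S 1.000
×2: C 3.00, H 6.00, O 3.00, S 2.00 → C3H6O3S2
Empirical-formula mass = 154.22 g/mol
n = 462 / 154.22 = 3.00 ≈ 3
Molecular formula = (C3H6O3S2)×3 = C9H18O9S6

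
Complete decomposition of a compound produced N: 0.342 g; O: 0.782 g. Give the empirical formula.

NO2

n(N) = 0.342/14.01 = 0.02441, n(O) = 0.782/16.00 = 0.04888
Ratios (÷ 0.02441): N 1.000, O 2.002
→ NO2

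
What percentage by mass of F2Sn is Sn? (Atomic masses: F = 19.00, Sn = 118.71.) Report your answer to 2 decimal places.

Molar mass = 2(19.00) + 1(118.71) = 156.710 g/mol
Mass of Sn per mole = 1 × 118.71 = 118.710 g
% Sn = 118.710 / 156.710 × 100 = 75.75%

75.75%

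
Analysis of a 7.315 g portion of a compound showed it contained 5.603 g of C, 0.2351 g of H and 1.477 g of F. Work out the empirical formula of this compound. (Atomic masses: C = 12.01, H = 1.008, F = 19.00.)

Moles — C: 5.603 / 12.01 = 0.4665 mol; H: 0.2351 / 1.008 = 0.2332 mol; F: 1.477 / 19.00 = 0.07774 mol
Smallest is F at 0.07774 mol; normalising gives C 6.001, H 3.000, F 1.000
Ratio ≈ 6:3:1, so the empirical formula is C6H3F

C6H3F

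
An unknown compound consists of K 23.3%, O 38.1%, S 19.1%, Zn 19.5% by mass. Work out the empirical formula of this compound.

Assume 100 g: 23.3 g K, 38.1 g O, 19.1 g S, 19.5 g Zn.
K: 23.3 g ÷ 39.10 g/mol = 0.5959 mol
O: 38.1 g ÷ 16.00 g/mol = 2.381 mol
S: 19.1 g ÷ 32.07 g/mol = 0.5956 mol
Zn: 19.5 g ÷ 65.38 g/mol = 0.2983 mol
Smallest is Zn at 0.2983 mol; normalising gives K 1.998, O 7.984, S 1.997, Zn 1.000
Ratio ≈ 2:8:2:1, so the empirical formula is K2O8S2Zn

K2O8S2Zn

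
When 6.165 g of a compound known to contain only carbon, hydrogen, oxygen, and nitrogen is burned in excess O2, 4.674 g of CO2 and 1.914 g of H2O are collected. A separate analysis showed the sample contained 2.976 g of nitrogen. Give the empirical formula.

mol C = 4.674 / 44.01 = 0.1062; mass C = 0.1062 × 12.01 = 1.275 g
mol H = 2 × (1.914 / 18.02) = 0.2124; mass H = 0.2124 × 1.008 = 0.2141 g
mol N = 2.976 / 14.01 = 0.2124
mass O = 6.165 − (4.466) = 1.699 g → mol O = 0.1062
Ratios (÷ 0.1062): C 1.000, H 2.000, N 2.000, O 1.000
→ CH2N2O

CH2N2O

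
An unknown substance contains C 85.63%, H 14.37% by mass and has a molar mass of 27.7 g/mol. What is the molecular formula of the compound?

Assume 100 g: 85.63 g C, 14.37 g H.
Moles — C: 85.63 / 12.01 = 7.13 mol; H: 14.37 / 1.008 = 14.26 mol
Smallest is C at 7.13 mol; normalising gives C 1.000, H 1.999
→ CH2
Empirical-formula mass = 14.03 g/mol
n = 27.7 / 14.03 = 1.97 ≈ 2
Molecular formula = (CH2)×2 = C2H4

C2H4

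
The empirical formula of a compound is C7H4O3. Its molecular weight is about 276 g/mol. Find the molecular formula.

Empirical-formula mass = 136.10 g/mol
n = 276 / 136.10 = 2.03 ≈ 2
Molecular formula = (C7H4O3)2 = C14H8O6

C14H8O6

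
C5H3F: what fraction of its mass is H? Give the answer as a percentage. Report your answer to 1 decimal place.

3.7%

Molar mass = 5(12.01) + 3(1.008) + 1(19.00) = 82.074 g/mol
Mass of H per mole = 3 × 1.008 = 3.024 g
% H = 3.024 / 82.074 × 100 = 3.7%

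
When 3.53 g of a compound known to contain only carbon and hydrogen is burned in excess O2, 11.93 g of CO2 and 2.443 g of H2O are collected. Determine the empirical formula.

CH

mol C = 11.93 / 44.01 = 0.2711; mass C = 0.2711 × 12.01 = 3.256 g
mol H = 2 × (2.443 / 18.02) = 0.2711; mass H = 0.2711 × 1.008 = 0.2733 g
Smallest is C at 0.2711 mol; normalising gives C 1.000, H 1.000
≈ 1:1 → CH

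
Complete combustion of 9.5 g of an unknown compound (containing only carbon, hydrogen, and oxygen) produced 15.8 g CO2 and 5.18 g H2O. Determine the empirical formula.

mol C = 15.8 / 44.01 = 0.3590; mass C = 0.3590 × 12.01 = 4.312 g
mol H = 2 × (5.18 / 18.02) = 0.5749; mass H = 0.5749 × 1.008 = 0.5795 g
mass O = 9.5 − (4.891) = 4.609 g → mol O = 0.2880
Ratios (÷ 0.288): C 1.246, H 1.996, O 1.000
Scaling by 4: C 4.99, H 7.98, O 4.00 → C5H8O4

C5H8O4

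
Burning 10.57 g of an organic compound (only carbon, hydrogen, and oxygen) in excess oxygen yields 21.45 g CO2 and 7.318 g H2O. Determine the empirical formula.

C6H10O3

mol C = 21.45 / 44.01 = 0.4874; mass C = 0.4874 × 12.01 = 5.854 g
mol H = 2 × (7.318 / 18.02) = 0.8122; mass H = 0.8122 × 1.008 = 0.8187 g
mass O = 10.57 − (6.672) = 3.898 g → mol O = 0.2436
Smallest is O at 0.2436 mol; normalising gives C 2.001, H 3.334, O 1.000
×3: C 6.00, H 10.00, O 3.00 → C6H10O3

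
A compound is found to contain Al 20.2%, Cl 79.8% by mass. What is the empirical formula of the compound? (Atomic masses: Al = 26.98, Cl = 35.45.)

Assume 100 g: 20.2 g Al, 79.8 g Cl.
Al: 20.2 g ÷ 26.98 g/mol = 0.7487 mol
Cl: 79.8 g ÷ 35.45 g/mol = 2.251 mol
Smallest is Al at 0.7487 mol; normalising gives Al 1.000, Cl 3.007
≈ 1:3 → AlCl3

AlCl3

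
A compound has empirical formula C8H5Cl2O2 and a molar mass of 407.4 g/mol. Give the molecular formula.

Empirical-formula mass = 204.02 g/mol
n = 407.4 / 204.02 = 2.00 ≈ 2
Molecular formula = (C8H5Cl2O2)2 = C16H10Cl4O4

C16H10Cl4O4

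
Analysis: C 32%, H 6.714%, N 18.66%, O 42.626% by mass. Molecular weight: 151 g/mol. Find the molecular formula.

Assume 100 g: 32 g C, 6.714 g H, 18.66 g N, 42.626 g O.
n(C) = 32/12.01 = 2.664, n(H) = 6.714/1.008 = 6.661, n(N) = 18.66/14.01 = 1.332, n(O) = 42.626/16.00 = 2.664
Smallest is N at 1.332 mol; normalising gives C 2.000, H 5.001, N 1.000, O 2.000
→ C2H5NO2
Empirical-formula mass = 75.07 g/mol
n = 151 / 75.07 = 2.01 ≈ 2
Molecular formula = (C2H5NO2)×2 = C4H10N2O4

C4H10N2O4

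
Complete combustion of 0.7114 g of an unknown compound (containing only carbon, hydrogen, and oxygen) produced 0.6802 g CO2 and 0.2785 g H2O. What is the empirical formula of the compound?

CH2O2

mol C = 0.6802 / 44.01 = 0.01546; mass C = 0.01546 × 12.01 = 0.1856 g
mol H = 2 × (0.2785 / 18.02) = 0.03091; mass H = 0.03091 × 1.008 = 0.03116 g
mass O = 0.7114 − (0.2168) = 0.4946 g → mol O = 0.03091
Smallest is C at 0.01546 mol; normalising gives C 1.000, H 2.000, O 2.000
Ratio ≈ 1:2:2, so the empirical formula is CH2O2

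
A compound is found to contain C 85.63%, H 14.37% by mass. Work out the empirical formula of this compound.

Assume 100 g: 85.63 g C, 14.37 g H.
C: 85.63 g ÷ 12.01 g/mol = 7.13 mol
H: 14.37 g ÷ 1.008 g/mol = 14.26 mol
Smallest is C at 7.13 mol; normalising gives C 1.000, H 1.999
→ CH2

CH2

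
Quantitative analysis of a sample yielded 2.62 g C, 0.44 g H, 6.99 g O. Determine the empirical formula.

CH2O2

n(C) = 2.62/12.01 = 0.2182, n(H) = 0.44/1.008 = 0.4365, n(O) = 6.99/16.00 = 0.4369
Smallest is C at 0.2182 mol; normalising gives C 1.000, H 2.001, O 2.003
≈ 1:2:2 → CH2O2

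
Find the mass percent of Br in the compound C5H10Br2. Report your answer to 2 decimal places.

Molar mass = 5(12.01) + 10(1.008) + 2(79.90) = 229.930 g/mol
Mass of Br per mole = 2 × 79.90 = 159.800 g
% Br = 159.800 / 229.930 × 100 = 69.50%

69.50%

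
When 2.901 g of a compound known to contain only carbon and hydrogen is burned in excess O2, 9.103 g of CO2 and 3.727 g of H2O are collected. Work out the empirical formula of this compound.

CH2

mol C = 9.103 / 44.01 = 0.2068; mass C = 0.2068 × 12.01 = 2.484 g
mol H = 2 × (3.727 / 18.02) = 0.4137; mass H = 0.4137 × 1.008 = 0.4170 g
Ratios (÷ 0.2068): C 1.000, H 2.000
≈ 1:2 → CH2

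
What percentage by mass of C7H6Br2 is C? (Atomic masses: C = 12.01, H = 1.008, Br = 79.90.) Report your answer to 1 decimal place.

33.6%

Molar mass = 7(12.01) + 6(1.008) + 2(79.90) = 249.918 g/mol
Mass of C per mole = 7 × 12.01 = 84.070 g
% C = 84.070 / 249.918 × 100 = 33.6%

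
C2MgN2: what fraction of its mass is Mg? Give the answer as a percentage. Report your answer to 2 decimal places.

Molar mass = 2(12.01) + 1(24.31) + 2(14.01) = 76.350 g/mol
Mass of Mg per mole = 1 × 24.31 = 24.310 g
% Mg = 24.310 / 76.350 × 100 = 31.84%

31.84%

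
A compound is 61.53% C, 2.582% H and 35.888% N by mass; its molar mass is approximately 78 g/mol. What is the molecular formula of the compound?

C4H2N2

Assume 100 g: 61.53 g C, 2.582 g H, 35.888 g N.
C: 61.53 g ÷ 12.01 g/mol = 5.123 mol
H: 2.582 g ÷ 1.008 g/mol = 2.562 mol
N: 35.888 g ÷ 14.01 g/mol = 2.562 mol
Divide by the smallest (2.562 mol H): C 2.000, H 1.000, N 1.000
≈ 2:1:1 → C2HN
Empirical-formula mass = 39.04 g/mol
n = 78 / 39.04 = 2.00 ≈ 2
Molecular formula = (C2HN)×2 = C4H2N2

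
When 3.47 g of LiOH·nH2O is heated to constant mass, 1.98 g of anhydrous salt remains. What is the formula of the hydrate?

LiOH·H2O

Mass of water lost = 3.47 − 1.98 = 1.49 g → 1.49 / 18.02 = 0.08269 mol H2O
Molar mass of LiOH = 23.95 g/mol → mol LiOH = 1.98 / 23.95 = 0.08268
n = 0.08269 / 0.08268 = 1.00 ≈ 1 → LiOH·H2O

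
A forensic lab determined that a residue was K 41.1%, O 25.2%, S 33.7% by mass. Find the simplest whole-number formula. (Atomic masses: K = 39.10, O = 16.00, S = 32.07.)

K2O3S2

Assume 100 g: 41.1 g K, 25.2 g O, 33.7 g S.
K: 41.1 g ÷ 39.10 g/mol = 1.051 mol
O: 25.2 g ÷ 16.00 g/mol = 1.575 mol
S: 33.7 g ÷ 32.07 g/mol = 1.051 mol
Ratios (÷ 1.051): K 1.000, O 1.499, S 1.000
Multiply by 2: K 2.00, O 3.00, S 2.00 → K2O3S2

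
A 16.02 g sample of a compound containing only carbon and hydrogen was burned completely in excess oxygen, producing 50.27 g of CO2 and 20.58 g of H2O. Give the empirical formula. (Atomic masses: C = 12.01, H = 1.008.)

CH2

mol C = 50.27 / 44.01 = 1.142; mass C = 1.142 × 12.01 = 13.72 g
mol H = 2 × (20.58 / 18.02) = 2.284; mass H = 2.284 × 1.008 = 2.302 g
Ratios (÷ 1.142): C 1.000, H 2.000
→ CH2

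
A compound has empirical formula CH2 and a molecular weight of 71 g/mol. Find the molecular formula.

C5H10

Empirical-formula mass = 14.03 g/mol
n = 71 / 14.03 = 5.06 ≈ 5
Molecular formula = (CH2)5 = C5H10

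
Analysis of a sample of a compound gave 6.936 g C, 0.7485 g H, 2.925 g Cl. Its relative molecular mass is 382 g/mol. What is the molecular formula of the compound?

Moles — C: 6.936 / 12.01 = 0.5775 mol; H: 0.7485 / 1.008 = 0.7426 mol; Cl: 2.925 / 35.45 = 0.08251 mol
Ratios (÷ 0.08251): C 6.999, H 9.000, Cl 1.000
≈ 7:9:1 → C7H9Cl
Empirical-formula mass = 128.59 g/mol
n = 382 / 128.59 = 2.97 ≈ 3
Molecular formula = (C7H9Cl)×3 = C21H27Cl3

C21H27Cl3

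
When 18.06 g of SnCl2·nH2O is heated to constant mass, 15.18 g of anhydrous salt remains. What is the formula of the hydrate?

Mass of water lost = 18.06 − 15.18 = 2.88 g → 2.88 / 18.02 = 0.1598 mol H2O
Molar mass of SnCl2 = 189.61 g/mol → mol SnCl2 = 15.18 / 189.61 = 0.08006
n = 0.1598 / 0.08006 = 2.00 ≈ 2 → SnCl2·2H2O

SnCl2·2H2O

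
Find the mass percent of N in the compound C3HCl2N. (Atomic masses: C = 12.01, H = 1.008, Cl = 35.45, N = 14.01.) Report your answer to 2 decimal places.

Molar mass = 3(12.01) + 1(1.008) + 2(35.45) + 1(14.01) = 121.948 g/mol
Mass of N per mole = 1 × 14.01 = 14.010 g
% N = 14.010 / 121.948 × 100 = 11.49%

11.49%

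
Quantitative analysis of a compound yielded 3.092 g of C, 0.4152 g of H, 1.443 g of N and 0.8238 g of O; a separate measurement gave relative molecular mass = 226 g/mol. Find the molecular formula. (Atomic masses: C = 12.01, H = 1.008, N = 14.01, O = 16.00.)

C10H16N4O2

Moles — C: 3.092 / 12.01 = 0.2575 mol; H: 0.4152 / 1.008 = 0.4119 mol; N: 1.443 / 14.01 = 0.103 mol; O: 0.8238 / 16.00 = 0.05149 mol
Smallest is O at 0.05149 mol; normalising gives C 5.000, H 8.000, N 2.000, O 1.000
→ C5H8N2O
Empirical-formula mass = 112.13 g/mol
n = 226 / 112.13 = 2.02 ≈ 2
Molecular formula = (C5H8N2O)×2 = C10H16N4O2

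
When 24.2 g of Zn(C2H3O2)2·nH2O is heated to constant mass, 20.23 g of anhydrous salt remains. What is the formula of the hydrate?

Zn(C2H3O2)2·2H2O

Mass of water lost = 24.2 − 20.23 = 3.97 g → 3.97 / 18.02 = 0.2203 mol H2O
Molar mass of Zn(C2H3O2)2 = 183.47 g/mol → mol Zn(C2H3O2)2 = 20.23 / 183.47 = 0.1103
n = 0.2203 / 0.1103 = 2.00 ≈ 2 → Zn(C2H3O2)2·2H2O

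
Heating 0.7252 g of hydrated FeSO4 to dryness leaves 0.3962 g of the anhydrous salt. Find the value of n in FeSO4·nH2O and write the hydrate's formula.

Mass of water lost = 0.7252 − 0.3962 = 0.329 g → 0.329 / 18.02 = 0.01826 mol H2O
Molar mass of FeSO4 = 151.92 g/mol → mol FeSO4 = 0.3962 / 151.92 = 0.002608
n = 0.01826 / 0.002608 = 7.00 ≈ 7 → FeSO4·7H2O

FeSO4·7H2O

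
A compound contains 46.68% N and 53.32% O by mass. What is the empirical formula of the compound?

Assume 100 g: 46.68 g N, 53.32 g O.
n(N) = 46.68/14.01 = 3.332, n(O) = 53.32/16.00 = 3.333
Smallest is N at 3.332 mol; normalising gives N 1.000, O 1.000
≈ 1:1 → NO

NO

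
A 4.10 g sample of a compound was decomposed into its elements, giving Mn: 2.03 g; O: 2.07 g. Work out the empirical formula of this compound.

n(Mn) = 2.03/54.94 = 0.03695, n(O) = 2.07/16.00 = 0.1294
Smallest is Mn at 0.03695 mol; normalising gives Mn 1.000, O 3.501
Multiply by 2: Mn 2.00, O 7.00 → Mn2O7

Mn2O7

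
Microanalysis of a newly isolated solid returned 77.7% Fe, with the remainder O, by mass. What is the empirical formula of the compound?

Assume 100 g: 77.7 g Fe, 22.3 g O.
Moles — Fe: 77.7 / 55.85 = 1.391 mol; O: 22.3 / 16.00 = 1.394 mol
Ratios (÷ 1.391): Fe 1.000, O 1.002
→ FeO

FeO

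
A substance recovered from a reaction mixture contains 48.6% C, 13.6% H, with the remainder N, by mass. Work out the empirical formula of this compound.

C3H10N2

Assume 100 g: 48.6 g C, 13.6 g H, 37.8 g N.
C: 48.6 g ÷ 12.01 g/mol = 4.047 mol
H: 13.6 g ÷ 1.008 g/mol = 13.49 mol
N: 37.8 g ÷ 14.01 g/mol = 2.698 mol
Divide by the smallest (2.698 mol N): C 1.500, H 5.001, N 1.000
×2: C 3.00, H 10.00, N 2.00 → C3H10N2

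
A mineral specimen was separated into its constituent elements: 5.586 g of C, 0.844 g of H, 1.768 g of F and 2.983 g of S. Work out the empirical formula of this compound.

C: 5.586 g ÷ 12.01 g/mol = 0.4651 mol
H: 0.844 g ÷ 1.008 g/mol = 0.8373 mol
F: 1.768 g ÷ 19.00 g/mol = 0.09305 mol
S: 2.983 g ÷ 32.07 g/mol = 0.09302 mol
Smallest is S at 0.09302 mol; normalising gives C 5.000, H 9.002, F 1.000, S 1.000
→ C5H9FS

C5H9FS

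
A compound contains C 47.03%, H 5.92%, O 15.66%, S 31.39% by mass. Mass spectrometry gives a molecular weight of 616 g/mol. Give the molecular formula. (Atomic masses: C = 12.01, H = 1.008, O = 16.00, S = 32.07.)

Assume 100 g: 47.03 g C, 5.92 g H, 15.66 g O, 31.39 g S.
n(C) = 47.03/12.01 = 3.916, n(H) = 5.92/1.008 = 5.873, n(O) = 15.66/16.00 = 0.9788, n(S) = 31.39/32.07 = 0.9788
Smallest is O at 0.9788 mol; normalising gives C 4.001, H 6.001, O 1.000, S 1.000
Ratio ≈ 4:6:1:1, so the empirical formula is C4H6OS
Empirical-formula mass = 102.16 g/mol
n = 616 / 102.16 = 6.03 ≈ 6
Molecular formula = (C4H6OS)×6 = C24H36O6S6

C24H36O6S6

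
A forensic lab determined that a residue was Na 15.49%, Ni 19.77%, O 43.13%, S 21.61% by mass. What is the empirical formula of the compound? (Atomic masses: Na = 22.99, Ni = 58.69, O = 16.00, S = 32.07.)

Assume 100 g: 15.49 g Na, 19.77 g Ni, 43.13 g O, 21.61 g S.
n(Na) = 15.49/22.99 = 0.6738, n(Ni) = 19.77/58.69 = 0.3369, n(O) = 43.13/16.00 = 2.696, n(S) = 21.61/32.07 = 0.6738
Divide by the smallest (0.3369 mol Ni): Na 2.000, Ni 1.000, O 8.002, S 2.000
→ Na2NiO8S2

Na2NiO8S2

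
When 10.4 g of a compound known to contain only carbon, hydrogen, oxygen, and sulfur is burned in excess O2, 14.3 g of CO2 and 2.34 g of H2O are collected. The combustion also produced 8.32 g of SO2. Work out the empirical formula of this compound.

mol C = 14.3 / 44.01 = 0.3249; mass C = 0.3249 × 12.01 = 3.902 g
mol H = 2 × (2.34 / 18.02) = 0.2597; mass H = 0.2597 × 1.008 = 0.2618 g
mol S = 8.32 / 64.07 = 0.1299; mass S = 4.165 g
mass O = 10.4 − (8.329) = 2.071 g → mol O = 0.1295
Ratios (÷ 0.1295): C 2.510, H 2.006, O 1.000, S 1.003
×2: C 5.02, H 4.01, O 2.00, S 2.01 → C5H4O2S2

C5H4O2S2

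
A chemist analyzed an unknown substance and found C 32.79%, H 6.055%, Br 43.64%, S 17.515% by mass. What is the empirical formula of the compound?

Assume 100 g: 32.79 g C, 6.055 g H, 43.64 g Br, 17.515 g S.
C: 32.79 g ÷ 12.01 g/mol = 2.73 mol
H: 6.055 g ÷ 1.008 g/mol = 6.007 mol
Br: 43.64 g ÷ 79.90 g/mol = 0.5462 mol
S: 17.515 g ÷ 32.07 g/mol = 0.5461 mol
Divide by the smallest (0.5461 mol S): C 4.999, H 10.999, Br 1.000, S 1.000
Ratio ≈ 5:11:1:1, so the empirical formula is C5H11BrS

C5H11BrS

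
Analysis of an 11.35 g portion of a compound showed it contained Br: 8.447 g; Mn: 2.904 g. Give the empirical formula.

n(Br) = 8.447/79.90 = 0.1057, n(Mn) = 2.904/54.94 = 0.05286
Smallest is Mn at 0.05286 mol; normalising gives Br 2.000, Mn 1.000
≈ 2:1 → Br2Mn

Br2Mn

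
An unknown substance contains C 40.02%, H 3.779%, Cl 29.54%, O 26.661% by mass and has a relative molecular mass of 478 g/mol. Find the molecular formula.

Assume 100 g: 40.02 g C, 3.779 g H, 29.54 g Cl, 26.661 g O.
C: 40.02 g ÷ 12.01 g/mol = 3.332 mol
H: 3.779 g ÷ 1.008 g/mol = 3.749 mol
Cl: 29.54 g ÷ 35.45 g/mol = 0.8333 mol
O: 26.661 g ÷ 16.00 g/mol = 1.666 mol
Divide by the smallest (0.8333 mol Cl): C 3.999, H 4.499, Cl 1.000, O 2.000
×2: C 8.00, H 9.00, Cl 2.00, O 4.00 → C8H9Cl2O4
Empirical-formula mass = 240.05 g/mol
n = 478 / 240.05 = 1.99 ≈ 2
Molecular formula = (C8H9Cl2O4)×2 = C16H18Cl4O8

C16H18Cl4O8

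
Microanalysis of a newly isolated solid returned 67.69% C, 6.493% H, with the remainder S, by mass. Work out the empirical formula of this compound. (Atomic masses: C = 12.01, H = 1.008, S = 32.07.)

C7H8S

Assume 100 g: 67.69 g C, 6.493 g H, 25.817 g S.
Moles — C: 67.69 / 12.01 = 5.636 mol; H: 6.493 / 1.008 = 6.441 mol; S: 25.817 / 32.07 = 0.805 mol
Divide by the smallest (0.805 mol S): C 7.001, H 8.002, S 1.000
→ C7H8S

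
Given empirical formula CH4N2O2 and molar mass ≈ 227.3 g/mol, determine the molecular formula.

Empirical-formula mass = 76.06 g/mol
n = 227.3 / 76.06 = 2.99 ≈ 3
Molecular formula = (CH4N2O2)3 = C3H12N6O6

C3H12N6O6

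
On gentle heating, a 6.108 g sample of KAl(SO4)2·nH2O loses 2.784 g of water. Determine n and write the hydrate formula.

Mass of anhydrous KAl(SO4)2 = 6.108 − 2.784 = 3.324 g
mol H2O = 2.784 / 18.02 = 0.1545
Molar mass of KAl(SO4)2 = 258.22 g/mol → mol KAl(SO4)2 = 3.324 / 258.22 = 0.01287
n = 0.1545 / 0.01287 = 12.00 ≈ 12 → KAl(SO4)2·12H2O

KAl(SO4)2·12H2O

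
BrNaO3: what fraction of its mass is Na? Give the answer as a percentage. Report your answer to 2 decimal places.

Molar mass = 1(79.90) + 1(22.99) + 3(16.00) = 150.890 g/mol
Mass of Na per mole = 1 × 22.99 = 22.990 g
% Na = 22.990 / 150.890 × 100 = 15.24%

15.24%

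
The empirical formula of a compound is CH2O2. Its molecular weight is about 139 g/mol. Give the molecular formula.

C3H6O6

Empirical-formula mass = 46.03 g/mol
n = 139 / 46.03 = 3.02 ≈ 3
Molecular formula = (CH2O2)3 = C3H6O6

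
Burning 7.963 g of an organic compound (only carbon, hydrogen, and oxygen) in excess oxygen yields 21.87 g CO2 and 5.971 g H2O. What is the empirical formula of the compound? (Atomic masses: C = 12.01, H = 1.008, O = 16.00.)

mol C = 21.87 / 44.01 = 0.4969; mass C = 0.4969 × 12.01 = 5.968 g
mol H = 2 × (5.971 / 18.02) = 0.6627; mass H = 0.6627 × 1.008 = 0.6680 g
mass O = 7.963 − (6.636) = 1.327 g → mol O = 0.08293
Smallest is O at 0.08293 mol; normalising gives C 5.992, H 7.991, O 1.000
→ C6H8O

C6H8O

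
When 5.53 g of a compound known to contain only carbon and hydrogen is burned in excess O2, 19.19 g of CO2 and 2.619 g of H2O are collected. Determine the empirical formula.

C3H2

mol C = 19.19 / 44.01 = 0.4360; mass C = 0.4360 × 12.01 = 5.237 g
mol H = 2 × (2.619 / 18.02) = 0.2907; mass H = 0.2907 × 1.008 = 0.2930 g
Ratios (÷ 0.2907): C 1.500, H 1.000
×2: C 3.00, H 2.00 → C3H2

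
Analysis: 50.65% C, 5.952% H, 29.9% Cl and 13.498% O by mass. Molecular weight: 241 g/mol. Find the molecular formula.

Assume 100 g: 50.65 g C, 5.952 g H, 29.9 g Cl, 13.498 g O.
C: 50.65 g ÷ 12.01 g/mol = 4.217 mol
H: 5.952 g ÷ 1.008 g/mol = 5.905 mol
Cl: 29.9 g ÷ 35.45 g/mol = 0.8434 mol
O: 13.498 g ÷ 16.00 g/mol = 0.8436 mol
Ratios (÷ 0.8434): C 5.000, H 7.001, Cl 1.000, O 1.000
≈ 5:7:1:1 → C5H7ClO
Empirical-formula mass = 118.56 g/mol
n = 241 / 118.56 = 2.03 ≈ 2
Molecular formula = (C5H7ClO)×2 = C10H14Cl2O2

C10H14Cl2O2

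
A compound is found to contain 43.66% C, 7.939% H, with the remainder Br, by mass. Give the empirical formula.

Assume 100 g: 43.66 g C, 7.939 g H, 48.401 g Br.
C: 43.66 g ÷ 12.01 g/mol = 3.635 mol
H: 7.939 g ÷ 1.008 g/mol = 7.876 mol
Br: 48.401 g ÷ 79.90 g/mol = 0.6058 mol
Divide by the smallest (0.6058 mol Br): C 6.001, H 13.002, Br 1.000
Ratio ≈ 6:13:1, so the empirical formula is C6H13Br

C6H13Br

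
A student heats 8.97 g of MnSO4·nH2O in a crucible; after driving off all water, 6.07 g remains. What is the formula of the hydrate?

Mass of water lost = 8.97 − 6.07 = 2.9 g → 2.9 / 18.02 = 0.1609 mol H2O
Molar mass of MnSO4 = 151.01 g/mol → mol MnSO4 = 6.07 / 151.01 = 0.0402
n = 0.1609 / 0.0402 = 4.00 ≈ 4 → MnSO4·4H2O

MnSO4·4H2O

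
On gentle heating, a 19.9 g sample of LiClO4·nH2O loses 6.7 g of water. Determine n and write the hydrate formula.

Mass of anhydrous LiClO4 = 19.9 − 6.7 = 13.2 g
mol H2O = 6.7 / 18.02 = 0.3718
Molar mass of LiClO4 = 106.39 g/mol → mol LiClO4 = 13.2 / 106.39 = 0.1241
n = 0.3718 / 0.1241 = 3.00 ≈ 3 → LiClO4·3H2O

LiClO4·3H2O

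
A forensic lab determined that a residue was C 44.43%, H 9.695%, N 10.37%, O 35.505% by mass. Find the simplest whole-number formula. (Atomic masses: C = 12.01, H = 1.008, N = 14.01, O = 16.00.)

C5H13NO3

Assume 100 g: 44.43 g C, 9.695 g H, 10.37 g N, 35.505 g O.
Moles — C: 44.43 / 12.01 = 3.699 mol; H: 9.695 / 1.008 = 9.618 mol; N: 10.37 / 14.01 = 0.7402 mol; O: 35.505 / 16.00 = 2.219 mol
Divide by the smallest (0.7402 mol N): C 4.998, H 12.994, N 1.000, O 2.998
→ C5H13NO3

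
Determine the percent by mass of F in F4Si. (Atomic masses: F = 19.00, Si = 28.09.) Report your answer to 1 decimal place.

73.0%

Molar mass = 4(19.00) + 1(28.09) = 104.090 g/mol
Mass of F per mole = 4 × 19.00 = 76.000 g
% F = 76.000 / 104.090 × 100 = 73.0%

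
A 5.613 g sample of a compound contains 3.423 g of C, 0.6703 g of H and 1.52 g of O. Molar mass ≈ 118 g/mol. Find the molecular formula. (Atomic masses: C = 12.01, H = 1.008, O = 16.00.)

C6H14O2

n(C) = 3.423/12.01 = 0.285, n(H) = 0.6703/1.008 = 0.665, n(O) = 1.52/16.00 = 0.095
Ratios (÷ 0.095): C 3.000, H 7.000, O 1.000
≈ 3:7:1 → C3H7O
Empirical-formula mass = 59.09 g/mol
n = 118 / 59.09 = 2.00 ≈ 2
Molecular formula = (C3H7O)×2 = C6H14O2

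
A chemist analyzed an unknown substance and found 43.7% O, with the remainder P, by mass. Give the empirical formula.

O3P2

Assume 100 g: 43.7 g O, 56.3 g P.
Moles — O: 43.7 / 16.00 = 2.731 mol; P: 56.3 / 30.97 = 1.818 mol
Smallest is P at 1.818 mol; normalising gives O 1.502, P 1.000
×2: O 3.00, P 2.00 → O3P2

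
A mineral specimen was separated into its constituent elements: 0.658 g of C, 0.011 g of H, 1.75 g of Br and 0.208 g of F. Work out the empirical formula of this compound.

n(C) = 0.658/12.01 = 0.05479, n(H) = 0.011/1.008 = 0.01091, n(Br) = 1.75/79.90 = 0.0219, n(F) = 0.208/19.00 = 0.01095
Smallest is H at 0.01091 mol; normalising gives C 5.021, H 1.000, Br 2.007, F 1.003
→ C5HBr2F

C5HBr2F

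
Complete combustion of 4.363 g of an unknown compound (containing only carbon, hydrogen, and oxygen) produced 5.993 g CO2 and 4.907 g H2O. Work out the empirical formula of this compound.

CH4O

mol C = 5.993 / 44.01 = 0.1362; mass C = 0.1362 × 12.01 = 1.635 g
mol H = 2 × (4.907 / 18.02) = 0.5446; mass H = 0.5446 × 1.008 = 0.5490 g
mass O = 4.363 − (2.184) = 2.179 g → mol O = 0.1362
Divide by the smallest (0.1362 mol O): C 1.000, H 4.000, O 1.000
→ CH4O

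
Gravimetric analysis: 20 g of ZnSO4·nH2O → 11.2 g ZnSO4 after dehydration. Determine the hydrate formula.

ZnSO4·7H2O

Mass of water lost = 20 − 11.2 = 8.8 g → 8.8 / 18.02 = 0.4883 mol H2O
Molar mass of ZnSO4 = 161.45 g/mol → mol ZnSO4 = 11.2 / 161.45 = 0.06937
n = 0.4883 / 0.06937 = 7.04 ≈ 7 → ZnSO4·7H2O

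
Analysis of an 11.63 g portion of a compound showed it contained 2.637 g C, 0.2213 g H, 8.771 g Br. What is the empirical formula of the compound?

Moles — C: 2.637 / 12.01 = 0.2196 mol; H: 0.2213 / 1.008 = 0.2195 mol; Br: 8.771 / 79.90 = 0.1098 mol
Divide by the smallest (0.1098 mol Br): C 2.000, H 2.000, Br 1.000
≈ 2:2:1 → C2H2Br

C2H2Br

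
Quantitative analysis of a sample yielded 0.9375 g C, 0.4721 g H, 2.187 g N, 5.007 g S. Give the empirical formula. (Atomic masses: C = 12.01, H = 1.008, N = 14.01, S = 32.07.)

CH6N2S2

Moles — C: 0.9375 / 12.01 = 0.07806 mol; H: 0.4721 / 1.008 = 0.4684 mol; N: 2.187 / 14.01 = 0.1561 mol; S: 5.007 / 32.07 = 0.1561 mol
Divide by the smallest (0.07806 mol C): C 1.000, H 6.000, N 2.000, S 2.000
Ratio ≈ 1:6:2:2, so the empirical formula is CH6N2S2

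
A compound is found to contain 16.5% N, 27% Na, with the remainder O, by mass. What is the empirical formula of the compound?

Assume 100 g: 16.5 g N, 27 g Na, 56.5 g O.
Moles — N: 16.5 / 14.01 = 1.178 mol; Na: 27 / 22.99 = 1.174 mol; O: 56.5 / 16.00 = 3.531 mol
Divide by the smallest (1.174 mol Na): N 1.003, Na 1.000, O 3.007
→ NNaO3

NNaO3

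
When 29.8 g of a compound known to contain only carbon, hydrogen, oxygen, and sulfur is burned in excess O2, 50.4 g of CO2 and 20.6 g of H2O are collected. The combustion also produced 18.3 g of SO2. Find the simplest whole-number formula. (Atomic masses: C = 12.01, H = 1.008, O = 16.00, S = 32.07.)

mol C = 50.4 / 44.01 = 1.145; mass C = 1.145 × 12.01 = 13.75 g
mol H = 2 × (20.6 / 18.02) = 2.286; mass H = 2.286 × 1.008 = 2.305 g
mol S = 18.3 / 64.07 = 0.2856; mass S = 9.160 g
mass O = 29.8 − (25.22) = 4.582 g → mol O = 0.2863
Ratios (÷ 0.2856): C 4.009, H 8.005, O 1.003, S 1.000
Ratio ≈ 4:8:1:1, so the empirical formula is C4H8OS

C4H8OS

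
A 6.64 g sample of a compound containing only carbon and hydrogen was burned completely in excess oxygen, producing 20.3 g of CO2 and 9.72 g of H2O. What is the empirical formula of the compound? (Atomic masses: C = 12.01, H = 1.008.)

C3H7

mol C = 20.3 / 44.01 = 0.4613; mass C = 0.4613 × 12.01 = 5.540 g
mol H = 2 × (9.72 / 18.02) = 1.079; mass H = 1.079 × 1.008 = 1.087 g
Smallest is C at 0.4613 mol; normalising gives C 1.000, H 2.339
Scaling by 3: C 3.00, H 7.02 → C3H7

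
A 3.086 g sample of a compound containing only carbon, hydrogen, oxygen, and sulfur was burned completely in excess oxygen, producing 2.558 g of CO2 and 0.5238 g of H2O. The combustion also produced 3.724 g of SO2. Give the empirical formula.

mol C = 2.558 / 44.01 = 0.05812; mass C = 0.05812 × 12.01 = 0.6981 g
mol H = 2 × (0.5238 / 18.02) = 0.05814; mass H = 0.05814 × 1.008 = 0.05860 g
mol S = 3.724 / 64.07 = 0.05812; mass S = 1.864 g
mass O = 3.086 − (2.621) = 0.4653 g → mol O = 0.02908
Ratios (÷ 0.02908): C 1.999, H 1.999, O 1.000, S 1.999
→ C2H2OS2

C2H2OS2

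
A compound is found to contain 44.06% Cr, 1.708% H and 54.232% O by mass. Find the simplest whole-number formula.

Assume 100 g: 44.06 g Cr, 1.708 g H, 54.232 g O.
n(Cr) = 44.06/52.00 = 0.8473, n(H) = 1.708/1.008 = 1.694, n(O) = 54.232/16.00 = 3.389
Smallest is Cr at 0.8473 mol; normalising gives Cr 1.000, H 2.000, O 4.000
≈ 1:2:4 → CrH2O4

CrH2O4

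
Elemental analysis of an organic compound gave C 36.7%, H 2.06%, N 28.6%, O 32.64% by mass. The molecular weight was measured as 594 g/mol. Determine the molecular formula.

C18H12N12O12

Assume 100 g: 36.7 g C, 2.06 g H, 28.6 g N, 32.64 g O.
C: 36.7 g ÷ 12.01 g/mol = 3.056 mol
H: 2.06 g ÷ 1.008 g/mol = 2.044 mol
N: 28.6 g ÷ 14.01 g/mol = 2.041 mol
O: 32.64 g ÷ 16.00 g/mol = 2.04 mol
Ratios (÷ 2.04): C 1.498, H 1.002, N 1.001, O 1.000
Multiply by 2: C 3.00, H 2.00, N 2.00, O 2.00 → C3H2N2O2
Empirical-formula mass = 98.07 g/mol
n = 594 / 98.07 = 6.06 ≈ 6
Molecular formula = (C3H2N2O2)×6 = C18H12N12O12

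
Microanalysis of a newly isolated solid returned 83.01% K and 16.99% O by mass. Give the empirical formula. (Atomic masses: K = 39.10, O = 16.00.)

K2O

Assume 100 g: 83.01 g K, 16.99 g O.
Moles — K: 83.01 / 39.10 = 2.123 mol; O: 16.99 / 16.00 = 1.062 mol
Smallest is O at 1.062 mol; normalising gives K 1.999, O 1.000
Ratio ≈ 2:1, so the empirical formula is K2O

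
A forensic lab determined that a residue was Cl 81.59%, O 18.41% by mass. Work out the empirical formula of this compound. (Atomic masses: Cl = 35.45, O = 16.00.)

Cl2O

Assume 100 g: 81.59 g Cl, 18.41 g O.
Cl: 81.59 g ÷ 35.45 g/mol = 2.302 mol
O: 18.41 g ÷ 16.00 g/mol = 1.151 mol
Divide by the smallest (1.151 mol O): Cl 2.000, O 1.000
≈ 2:1 → Cl2O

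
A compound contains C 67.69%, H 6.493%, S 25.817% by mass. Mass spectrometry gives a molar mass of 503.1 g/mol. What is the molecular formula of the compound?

Assume 100 g: 67.69 g C, 6.493 g H, 25.817 g S.
C: 67.69 g ÷ 12.01 g/mol = 5.636 mol
H: 6.493 g ÷ 1.008 g/mol = 6.441 mol
S: 25.817 g ÷ 32.07 g/mol = 0.805 mol
Ratios (÷ 0.805): C 7.001, H 8.002, S 1.000
≈ 7:8:1 → C7H8S
Empirical-formula mass = 124.20 g/mol
n = 503.1 / 124.20 = 4.05 ≈ 4
Molecular formula = (C7H8S)×4 = C28H32S4

C28H32S4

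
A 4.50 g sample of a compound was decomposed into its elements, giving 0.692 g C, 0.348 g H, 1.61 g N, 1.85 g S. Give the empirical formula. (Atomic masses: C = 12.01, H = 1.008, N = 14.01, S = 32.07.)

C: 0.692 g ÷ 12.01 g/mol = 0.05762 mol
H: 0.348 g ÷ 1.008 g/mol = 0.3452 mol
N: 1.61 g ÷ 14.01 g/mol = 0.1149 mol
S: 1.85 g ÷ 32.07 g/mol = 0.05769 mol
Ratios (÷ 0.05762): C 1.000, H 5.992, N 1.994, S 1.001
≈ 1:6:2:1 → CH6N2S

CH6N2S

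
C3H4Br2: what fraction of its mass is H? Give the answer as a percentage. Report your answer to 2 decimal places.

2.02%

Molar mass = 3(12.01) + 4(1.008) + 2(79.90) = 199.862 g/mol
Mass of H per mole = 4 × 1.008 = 4.032 g
% H = 4.032 / 199.862 × 100 = 2.02%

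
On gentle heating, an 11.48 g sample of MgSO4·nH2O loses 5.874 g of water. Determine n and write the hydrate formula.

Mass of anhydrous MgSO4 = 11.48 − 5.874 = 5.606 g
mol H2O = 5.874 / 18.02 = 0.326
Molar mass of MgSO4 = 120.38 g/mol → mol MgSO4 = 5.606 / 120.38 = 0.04657
n = 0.326 / 0.04657 = 7.00 ≈ 7 → MgSO4·7H2O

MgSO4·7H2O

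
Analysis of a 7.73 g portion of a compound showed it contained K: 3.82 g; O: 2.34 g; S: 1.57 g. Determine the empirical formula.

K2O3S

n(K) = 3.82/39.10 = 0.0977, n(O) = 2.34/16.00 = 0.1462, n(S) = 1.57/32.07 = 0.04896
Divide by the smallest (0.04896 mol S): K 1.996, O 2.987, S 1.000
→ K2O3S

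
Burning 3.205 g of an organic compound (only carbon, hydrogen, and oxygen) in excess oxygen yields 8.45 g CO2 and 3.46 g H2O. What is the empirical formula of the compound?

C6H12O

mol C = 8.45 / 44.01 = 0.1920; mass C = 0.1920 × 12.01 = 2.306 g
mol H = 2 × (3.46 / 18.02) = 0.3840; mass H = 0.3840 × 1.008 = 0.3871 g
mass O = 3.205 − (2.693) = 0.5120 g → mol O = 0.03200
Divide by the smallest (0.032 mol O): C 6.000, H 12.001, O 1.000
≈ 6:12:1 → C6H12O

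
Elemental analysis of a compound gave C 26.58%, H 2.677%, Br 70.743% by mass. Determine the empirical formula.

C5H6Br2

Assume 100 g: 26.58 g C, 2.677 g H, 70.743 g Br.
n(C) = 26.58/12.01 = 2.213, n(H) = 2.677/1.008 = 2.656, n(Br) = 70.743/79.90 = 0.8854
Smallest is Br at 0.8854 mol; normalising gives C 2.500, H 3.000, Br 1.000
Scaling by 2: C 5.00, H 6.00, Br 2.00 → C5H6Br2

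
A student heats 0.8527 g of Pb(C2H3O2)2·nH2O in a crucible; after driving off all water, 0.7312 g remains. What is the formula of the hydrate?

Pb(C2H3O2)2·3H2O

Mass of water lost = 0.8527 − 0.7312 = 0.1215 g → 0.1215 / 18.02 = 0.006743 mol H2O
Molar mass of Pb(C2H3O2)2 = 325.29 g/mol → mol Pb(C2H3O2)2 = 0.7312 / 325.29 = 0.002248
n = 0.006743 / 0.002248 = 3.00 ≈ 3 → Pb(C2H3O2)2·3H2O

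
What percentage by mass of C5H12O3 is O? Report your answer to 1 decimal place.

Molar mass = 5(12.01) + 12(1.008) + 3(16.00) = 120.146 g/mol
Mass of O per mole = 3 × 16.00 = 48.000 g
% O = 48.000 / 120.146 × 100 = 40.0%

40.0%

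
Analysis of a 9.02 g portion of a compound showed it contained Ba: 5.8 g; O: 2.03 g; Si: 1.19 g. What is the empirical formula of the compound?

BaO3Si

Ba: 5.8 g ÷ 137.33 g/mol = 0.04223 mol
O: 2.03 g ÷ 16.00 g/mol = 0.1269 mol
Si: 1.19 g ÷ 28.09 g/mol = 0.04236 mol
Ratios (÷ 0.04223): Ba 1.000, O 3.004, Si 1.003
≈ 1:3:1 → BaO3Si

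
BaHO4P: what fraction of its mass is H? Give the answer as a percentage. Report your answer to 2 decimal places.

0.43%

Molar mass = 1(137.33) + 1(1.008) + 4(16.00) + 1(30.97) = 233.308 g/mol
Mass of H per mole = 1 × 1.008 = 1.008 g
% H = 1.008 / 233.308 × 100 = 0.43%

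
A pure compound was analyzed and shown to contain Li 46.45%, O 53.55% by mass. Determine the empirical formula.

Li2O

Assume 100 g: 46.45 g Li, 53.55 g O.
Moles — Li: 46.45 / 6.94 = 6.693 mol; O: 53.55 / 16.00 = 3.347 mol
Ratios (÷ 3.347): Li 2.000, O 1.000
Ratio ≈ 2:1, so the empirical formula is Li2O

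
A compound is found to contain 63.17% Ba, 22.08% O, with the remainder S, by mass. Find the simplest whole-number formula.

Assume 100 g: 63.17 g Ba, 22.08 g O, 14.75 g S.
n(Ba) = 63.17/137.33 = 0.46, n(O) = 22.08/16.00 = 1.38, n(S) = 14.75/32.07 = 0.4599
Smallest is S at 0.4599 mol; normalising gives Ba 1.000, O 3.000, S 1.000
≈ 1:3:1 → BaO3S

BaO3S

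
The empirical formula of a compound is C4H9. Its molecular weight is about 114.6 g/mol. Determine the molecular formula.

C8H18

Empirical-formula mass = 57.11 g/mol
n = 114.6 / 57.11 = 2.01 ≈ 2
Molecular formula = (C4H9)2 = C8H18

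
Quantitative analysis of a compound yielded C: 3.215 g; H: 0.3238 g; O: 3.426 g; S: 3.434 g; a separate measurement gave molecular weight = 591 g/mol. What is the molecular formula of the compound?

C15H18O12S6

C: 3.215 g ÷ 12.01 g/mol = 0.2677 mol
H: 0.3238 g ÷ 1.008 g/mol = 0.3212 mol
O: 3.426 g ÷ 16.00 g/mol = 0.2141 mol
S: 3.434 g ÷ 32.07 g/mol = 0.1071 mol
Ratios (÷ 0.1071): C 2.500, H 3.000, O 2.000, S 1.000
Multiply by 2: C 5.00, H 6.00, O 4.00, S 2.00 → C5H6O4S2
Empirical-formula mass = 194.24 g/mol
n = 591 / 194.24 = 3.04 ≈ 3
Molecular formula = (C5H6O4S2)×3 = C15H18O12S6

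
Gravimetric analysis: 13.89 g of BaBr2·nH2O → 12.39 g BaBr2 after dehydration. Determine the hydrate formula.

BaBr2·2H2O

Mass of water lost = 13.89 − 12.39 = 1.5 g → 1.5 / 18.02 = 0.08324 mol H2O
Molar mass of BaBr2 = 297.13 g/mol → mol BaBr2 = 12.39 / 297.13 = 0.0417
n = 0.08324 / 0.0417 = 2.00 ≈ 2 → BaBr2·2H2O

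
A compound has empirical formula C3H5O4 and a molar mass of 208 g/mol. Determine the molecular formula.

C6H10O8

Empirical-formula mass = 105.07 g/mol
n = 208 / 105.07 = 1.98 ≈ 2
Molecular formula = (C3H5O4)2 = C6H10O8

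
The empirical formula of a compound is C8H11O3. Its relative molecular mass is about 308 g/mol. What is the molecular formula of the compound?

C16H22O6

Empirical-formula mass = 155.17 g/mol
n = 308 / 155.17 = 1.98 ≈ 2
Molecular formula = (C8H11O3)2 = C16H22O6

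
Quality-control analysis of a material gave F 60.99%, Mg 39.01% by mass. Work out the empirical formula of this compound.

F2Mg

Assume 100 g: 60.99 g F, 39.01 g Mg.
F: 60.99 g ÷ 19.00 g/mol = 3.21 mol
Mg: 39.01 g ÷ 24.31 g/mol = 1.605 mol
Divide by the smallest (1.605 mol Mg): F 2.000, Mg 1.000
Ratio ≈ 2:1, so the empirical formula is F2Mg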